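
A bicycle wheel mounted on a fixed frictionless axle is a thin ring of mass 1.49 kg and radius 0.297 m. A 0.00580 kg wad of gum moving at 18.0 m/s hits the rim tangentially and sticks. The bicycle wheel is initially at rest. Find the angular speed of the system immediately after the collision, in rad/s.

About the axle the impulsive forces during the collision are internal, so angular momentum about that axis is conserved.
I_p = (1.49)(0.297)² = 0.1314 kg·m². Taking the sense of the wad of gum's angular momentum as positive, L_{wad} = m v R = (0.00580)(18.0)(0.297) = 0.03101 kg·m²/s.
L_i = 0 + 0.03101 = 0.03101 kg·m²/s.
After sticking, I_f = I_p + m R² = 0.1314 + (0.00580)(0.297)² = 0.1319 kg·m².
ω_f = L_i / I_f = 0.03101 / 0.1319 = 0.2350 rad/s.

|ω_f| ≈ 0.235 rad/s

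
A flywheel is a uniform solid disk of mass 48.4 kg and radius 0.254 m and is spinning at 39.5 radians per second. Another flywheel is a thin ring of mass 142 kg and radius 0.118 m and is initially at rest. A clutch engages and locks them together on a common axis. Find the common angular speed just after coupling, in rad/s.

No external torque acts about the common axis, so total angular momentum is conserved.
Moments of inertia: I_A = ½(48.4)(0.254)² = 1.561 kg·m²; I_B = (142)(0.118)² = 1.977 kg·m².
Taking A's sense as positive: L = (1.561)(39.5) = 61.67 kg·m²·rad/s.
Combined I = 1.561 + 1.977 = 3.538 kg·m².
ω_f = L / I = 61.67 / 3.538 = 17.43 rad/s.

|ω_f| ≈ 17.4 rad/s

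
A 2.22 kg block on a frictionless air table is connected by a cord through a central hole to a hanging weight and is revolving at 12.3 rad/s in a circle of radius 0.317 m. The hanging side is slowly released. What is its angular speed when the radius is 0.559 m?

The constraining force is radial, so m r² ω about the center is conserved.
ω₂ = ω₁ (r₁/r₂)² = (12.3)(0.317/0.559)² = 3.955 rad/s.

ω₂ ≈ 3.96 rad/s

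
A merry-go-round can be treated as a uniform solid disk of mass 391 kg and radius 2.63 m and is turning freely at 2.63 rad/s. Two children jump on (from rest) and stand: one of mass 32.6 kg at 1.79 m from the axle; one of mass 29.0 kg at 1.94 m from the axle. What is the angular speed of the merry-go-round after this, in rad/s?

ω_f ≈ 2.27 rad/s

No external torque acts about the axle; L_before = L_after.
I_p = ½(391)(2.63)² = 1352 kg·m².
Added inertia Σmr² = (32.6)(1.79)² + (29.0)(1.94)² = 213.6 kg·m²; I_f = 1352 + 213.6 = 1566 kg·m².
ω_f = I_p ω_i / I_f = (1352)(2.63) / 1566 = 2.271 rad/s.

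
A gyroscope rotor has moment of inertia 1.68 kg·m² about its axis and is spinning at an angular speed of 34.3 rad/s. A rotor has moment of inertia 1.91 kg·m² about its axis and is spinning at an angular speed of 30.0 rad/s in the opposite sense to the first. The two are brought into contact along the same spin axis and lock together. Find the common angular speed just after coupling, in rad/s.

The coupling torques are internal; angular momentum about the shared axis is conserved.
Taking A's sense as positive: L = (1.680)(34.3) − (1.910)(30.0) = 0.3240 kg·m²·rad/s.
Combined I = 1.680 + 1.910 = 3.590 kg·m².
ω_f = L / I = 0.3240 / 3.590 = 0.09025 rad/s.

|ω_f| ≈ 0.0903 rad/s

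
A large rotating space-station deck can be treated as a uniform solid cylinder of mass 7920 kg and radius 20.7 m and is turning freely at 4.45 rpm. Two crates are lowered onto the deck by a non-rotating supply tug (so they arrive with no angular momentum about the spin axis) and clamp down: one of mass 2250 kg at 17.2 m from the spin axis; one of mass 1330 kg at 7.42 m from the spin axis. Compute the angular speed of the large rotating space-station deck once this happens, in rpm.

The added mass arrives with no angular momentum about the spin axis, and any external torque about the spin axis is negligible, so the system's angular momentum is conserved.
I_p = ½(7920)(20.7)² = 1.697e+06 kg·m².
Added inertia Σmr² = (2250)(17.2)² + (1330)(7.42)² = 7.389e+05 kg·m²; I_f = 1.697e+06 + 7.389e+05 = 2.436e+06 kg·m².
ω_f = I_p ω_i / I_f = (1.697e+06)(4.45) / 2.436e+06 = 3.100 rpm.

ω_f ≈ 3.10 rpm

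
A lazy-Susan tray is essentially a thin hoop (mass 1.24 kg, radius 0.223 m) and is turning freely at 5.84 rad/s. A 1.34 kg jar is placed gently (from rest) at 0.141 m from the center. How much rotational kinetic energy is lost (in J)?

The added mass arrives with no angular momentum about the center, and any external torque about the center is negligible, so the system's angular momentum is conserved.
I_p = (1.24)(0.223)² = 0.06166 kg·m².
Added inertia Σmr² = (1.34)(0.141)² = 0.02664 kg·m²; I_f = 0.06166 + 0.02664 = 0.08830 kg·m².
ω_f = I_p ω_i / I_f = (0.06166)(5.84) / 0.08830 = 4.078 rad/s.
KE_i = ½(0.06166)(5.840 rad/s)² = 1.052 J; KE_f = ½(0.08830)(4.078)² = 0.7343 J.

energy lost ≈ 0.317 J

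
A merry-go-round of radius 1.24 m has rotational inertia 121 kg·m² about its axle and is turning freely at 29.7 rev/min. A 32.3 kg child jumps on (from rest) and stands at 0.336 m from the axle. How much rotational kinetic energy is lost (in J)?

The added mass arrives with no angular momentum about the axle, and any external torque about the axle is negligible, so the system's angular momentum is conserved.
Added inertia Σmr² = (32.3)(0.336)² = 3.647 kg·m²; I_f = 121.0 + 3.647 = 124.6 kg·m².
ω_f = I_p ω_i / I_f = (121.0)(29.7) / 124.6 = 28.83 rpm.
KE_i = ½(121.0)(3.110 rad/s)² = 585.2 J; KE_f = ½(124.6)(3.019)² = 568.1 J.

energy lost ≈ 17.1 J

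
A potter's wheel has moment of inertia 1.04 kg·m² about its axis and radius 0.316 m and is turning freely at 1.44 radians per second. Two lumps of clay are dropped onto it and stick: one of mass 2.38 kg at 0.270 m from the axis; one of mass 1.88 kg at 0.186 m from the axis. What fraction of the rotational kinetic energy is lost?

The added mass arrives with no angular momentum about the axis, and any external torque about the axis is negligible, so the system's angular momentum is conserved.
Added inertia Σmr² = (2.38)(0.270)² + (1.88)(0.186)² = 0.2385 kg·m²; I_f = 1.040 + 0.2385 = 1.279 kg·m².
ω_f = I_p ω_i / I_f = (1.040)(1.44) / 1.279 = 1.171 rad/s.
KE_i = ½(1.040)(1.440 rad/s)² = 1.078 J; KE_f = ½(1.279)(1.171)² = 0.8771 J.
Fraction lost = 0.1866.

fraction ≈ 0.187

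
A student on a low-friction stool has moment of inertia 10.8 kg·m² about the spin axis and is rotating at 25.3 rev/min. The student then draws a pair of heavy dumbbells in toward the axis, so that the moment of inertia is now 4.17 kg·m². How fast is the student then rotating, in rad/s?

With no external torque about the axis, L is conserved: I₁ω₁ = I₂ω₂.
ω₂ = I₁ω₁ / I₂ = (10.80)(25.3 rpm) / (4.170) = 65.53 rpm = 6.862 rad/s.

ω₂ ≈ 6.86 rad/s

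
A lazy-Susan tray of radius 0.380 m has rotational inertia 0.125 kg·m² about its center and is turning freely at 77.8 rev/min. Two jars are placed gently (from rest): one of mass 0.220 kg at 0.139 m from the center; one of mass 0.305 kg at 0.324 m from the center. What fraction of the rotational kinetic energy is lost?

The added mass arrives with no angular momentum about the center, and any external torque about the center is negligible, so the system's angular momentum is conserved.
Added inertia Σmr² = (0.220)(0.139)² + (0.305)(0.324)² = 0.03627 kg·m²; I_f = 0.1250 + 0.03627 = 0.1613 kg·m².
ω_f = I_p ω_i / I_f = (0.1250)(77.8) / 0.1613 = 60.30 rpm.
KE_i = ½(0.1250)(8.147 rad/s)² = 4.149 J; KE_f = ½(0.1613)(6.315)² = 3.216 J.
Fraction lost = 0.2249.

fraction ≈ 0.225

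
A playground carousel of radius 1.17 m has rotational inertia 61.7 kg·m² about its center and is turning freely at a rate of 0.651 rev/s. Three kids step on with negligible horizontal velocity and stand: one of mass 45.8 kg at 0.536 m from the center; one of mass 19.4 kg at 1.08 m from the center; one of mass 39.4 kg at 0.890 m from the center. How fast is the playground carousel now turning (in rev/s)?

ω_f ≈ 0.312 rev/s

The added mass arrives with no angular momentum about the center, and any external torque about the center is negligible, so the system's angular momentum is conserved.
Added inertia Σmr² = (45.8)(0.536)² + (19.4)(1.08)² + (39.4)(0.890)² = 67.00 kg·m²; I_f = 61.70 + 67.00 = 128.7 kg·m².
ω_f = I_p ω_i / I_f = (61.70)(0.651) / 128.7 = 0.3121 rev/s.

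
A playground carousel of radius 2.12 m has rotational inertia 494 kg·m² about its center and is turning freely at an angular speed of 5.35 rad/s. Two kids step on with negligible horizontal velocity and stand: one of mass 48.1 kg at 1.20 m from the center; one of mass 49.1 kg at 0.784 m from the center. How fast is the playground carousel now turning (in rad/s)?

No external torque acts about the center; L_before = L_after.
Added inertia Σmr² = (48.1)(1.20)² + (49.1)(0.784)² = 99.44 kg·m²; I_f = 494.0 + 99.44 = 593.4 kg·m².
ω_f = I_p ω_i / I_f = (494.0)(5.35) / 593.4 = 4.453 rad/s.

ω_f ≈ 4.45 rad/s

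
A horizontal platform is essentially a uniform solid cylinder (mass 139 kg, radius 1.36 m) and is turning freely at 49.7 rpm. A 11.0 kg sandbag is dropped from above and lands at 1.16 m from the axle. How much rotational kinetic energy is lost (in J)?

energy lost ≈ 180 J

No external torque acts about the axle; L_before = L_after.
I_p = ½(139)(1.36)² = 128.5 kg·m².
Added inertia Σmr² = (11.0)(1.16)² = 14.80 kg·m²; I_f = 128.5 + 14.80 = 143.3 kg·m².
ω_f = I_p ω_i / I_f = (128.5)(49.7) / 143.3 = 44.57 rpm.
KE_i = ½(128.5)(5.205 rad/s)² = 1741 J; KE_f = ½(143.3)(4.667)² = 1561 J.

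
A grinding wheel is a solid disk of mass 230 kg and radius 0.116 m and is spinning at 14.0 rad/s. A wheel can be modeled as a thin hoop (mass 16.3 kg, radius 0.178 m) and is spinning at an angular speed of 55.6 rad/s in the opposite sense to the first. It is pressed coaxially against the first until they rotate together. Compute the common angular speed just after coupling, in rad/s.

The coupling torques are internal; angular momentum about the shared axis is conserved.
Moments of inertia: I_A = ½(230)(0.116)² = 1.547 kg·m²; I_B = (16.3)(0.178)² = 0.5164 kg·m².
Taking A's sense as positive: L = (1.547)(14.0) − (0.5164)(55.6) = -7.050 kg·m²·rad/s.
Combined I = 1.547 + 0.5164 = 2.064 kg·m².
ω_f = L / I = -7.050 / 2.064 = -3.416 rad/s.

|ω_f| ≈ 3.42 rad/s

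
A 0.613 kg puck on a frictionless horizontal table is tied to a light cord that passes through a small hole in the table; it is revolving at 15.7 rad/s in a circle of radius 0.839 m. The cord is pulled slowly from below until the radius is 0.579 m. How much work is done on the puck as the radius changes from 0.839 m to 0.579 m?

No torque about the axis ⇒ m r₁² ω₁ = m r₂² ω₂.
ω₂ = ω₁ (r₁/r₂)² = (15.7)(0.839/0.579)² = 32.97 rad/s.
W = ΔKE = ½m(v₂² − v₁²) = 58.49 J.

W ≈ 58.5 J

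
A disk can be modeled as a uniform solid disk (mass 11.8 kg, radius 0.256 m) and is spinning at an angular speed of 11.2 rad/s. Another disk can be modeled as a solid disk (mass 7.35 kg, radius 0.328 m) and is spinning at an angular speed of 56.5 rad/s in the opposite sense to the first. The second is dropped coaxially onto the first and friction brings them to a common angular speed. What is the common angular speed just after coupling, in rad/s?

|ω_f| ≈ 23.0 rad/s

No external torque acts about the common axis, so total angular momentum is conserved.
Moments of inertia: I_A = ½(11.8)(0.256)² = 0.3867 kg·m²; I_B = ½(7.35)(0.328)² = 0.3954 kg·m².
Taking A's sense as positive: L = (0.3867)(11.2) − (0.3954)(56.5) = -18.01 kg·m²·rad/s.
Combined I = 0.3867 + 0.3954 = 0.7820 kg·m².
ω_f = L / I = -18.01 / 0.7820 = -23.03 rad/s.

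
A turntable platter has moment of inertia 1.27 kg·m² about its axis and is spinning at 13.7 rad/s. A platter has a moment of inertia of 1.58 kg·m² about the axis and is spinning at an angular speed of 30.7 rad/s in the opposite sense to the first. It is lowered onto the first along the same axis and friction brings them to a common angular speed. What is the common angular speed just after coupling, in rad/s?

|ω_f| ≈ 10.9 rad/s

The coupling torques are internal; angular momentum about the shared axis is conserved.
Taking A's sense as positive: L = (1.270)(13.7) − (1.580)(30.7) = -31.11 kg·m²·rad/s.
Combined I = 1.270 + 1.580 = 2.850 kg·m².
ω_f = L / I = -31.11 / 2.850 = -10.91 rad/s.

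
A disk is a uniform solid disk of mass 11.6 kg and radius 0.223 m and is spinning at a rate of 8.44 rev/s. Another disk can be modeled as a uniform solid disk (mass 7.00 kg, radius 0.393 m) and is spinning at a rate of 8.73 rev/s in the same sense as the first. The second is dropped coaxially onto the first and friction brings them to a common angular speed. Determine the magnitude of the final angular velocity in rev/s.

No external torque acts about the common axis, so total angular momentum is conserved.
Moments of inertia: I_A = ½(11.6)(0.223)² = 0.2884 kg·m²; I_B = ½(7.00)(0.393)² = 0.5406 kg·m².
Taking A's sense as positive: L = (0.2884)(8.44) + (0.5406)(8.73) = 7.154 kg·m²·rev/s.
Combined I = 0.2884 + 0.5406 = 0.8290 kg·m².
ω_f = L / I = 7.154 / 0.8290 = 8.629 rev/s.

|ω_f| ≈ 8.63 rev/s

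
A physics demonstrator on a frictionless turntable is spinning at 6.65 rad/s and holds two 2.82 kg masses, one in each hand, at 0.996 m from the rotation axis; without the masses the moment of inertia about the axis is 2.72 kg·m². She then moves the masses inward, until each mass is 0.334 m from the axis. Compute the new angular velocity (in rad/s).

With no external torque about the axis, L is conserved: I₁ω₁ = I₂ω₂.
I₁ = 2.72 + 2(2.82)(0.996)² = 8.315 kg·m²; I₂ = 2.72 + 2(2.82)(0.334)² = 3.349 kg·m².
ω₂ = I₁ω₁ / I₂ = (8.315)(6.65 rad/s) / (3.349) = 16.51 rad/s.

ω₂ ≈ 16.5 rad/s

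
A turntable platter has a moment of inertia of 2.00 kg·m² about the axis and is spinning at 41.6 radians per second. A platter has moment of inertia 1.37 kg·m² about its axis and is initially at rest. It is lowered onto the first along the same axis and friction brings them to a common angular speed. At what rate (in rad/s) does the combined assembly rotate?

|ω_f| ≈ 24.7 rad/s

No external torque acts about the common axis, so total angular momentum is conserved.
Taking A's sense as positive: L = (2.000)(41.6) = 83.20 kg·m²·rad/s.
Combined I = 2.000 + 1.370 = 3.370 kg·m².
ω_f = L / I = 83.20 / 3.370 = 24.69 rad/s.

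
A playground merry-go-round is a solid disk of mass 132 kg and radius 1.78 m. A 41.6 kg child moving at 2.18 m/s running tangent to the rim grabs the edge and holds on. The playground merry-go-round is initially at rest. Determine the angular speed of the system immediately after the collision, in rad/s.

|ω_f| ≈ 0.473 rad/s

The axle reaction passes through the axle and exerts no torque about it; angular momentum about the axle is conserved through the impact.
I_p = ½(132)(1.78)² = 209.1 kg·m². Taking the sense of the child's angular momentum as positive, L_{child} = m v R = (41.6)(2.18)(1.78) = 161.4 kg·m²/s.
L_i = 0 + 161.4 = 161.4 kg·m²/s.
After sticking, I_f = I_p + m R² = 209.1 + (41.6)(1.78)² = 340.9 kg·m².
ω_f = L_i / I_f = 161.4 / 340.9 = 0.4735 rad/s.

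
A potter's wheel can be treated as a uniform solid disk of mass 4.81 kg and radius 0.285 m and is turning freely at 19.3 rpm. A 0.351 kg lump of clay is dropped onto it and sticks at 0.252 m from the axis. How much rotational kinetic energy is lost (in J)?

energy lost ≈ 0.0409 J

The added mass arrives with no angular momentum about the axis, and any external torque about the axis is negligible, so the system's angular momentum is conserved.
I_p = ½(4.81)(0.285)² = 0.1953 kg·m².
Added inertia Σmr² = (0.351)(0.252)² = 0.02229 kg·m²; I_f = 0.1953 + 0.02229 = 0.2176 kg·m².
ω_f = I_p ω_i / I_f = (0.1953)(19.3) / 0.2176 = 17.32 rpm.
KE_i = ½(0.1953)(2.021 rad/s)² = 0.3990 J; KE_f = ½(0.2176)(1.814)² = 0.3581 J.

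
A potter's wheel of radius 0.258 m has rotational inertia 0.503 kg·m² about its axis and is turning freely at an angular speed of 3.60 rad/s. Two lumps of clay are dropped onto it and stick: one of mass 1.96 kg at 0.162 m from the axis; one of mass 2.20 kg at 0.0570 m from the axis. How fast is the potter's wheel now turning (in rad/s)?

The added mass arrives with no angular momentum about the axis, and any external torque about the axis is negligible, so the system's angular momentum is conserved.
Added inertia Σmr² = (1.96)(0.162)² + (2.20)(0.0570)² = 0.05859 kg·m²; I_f = 0.5030 + 0.05859 = 0.5616 kg·m².
ω_f = I_p ω_i / I_f = (0.5030)(3.60) / 0.5616 = 3.224 rad/s.

ω_f ≈ 3.22 rad/s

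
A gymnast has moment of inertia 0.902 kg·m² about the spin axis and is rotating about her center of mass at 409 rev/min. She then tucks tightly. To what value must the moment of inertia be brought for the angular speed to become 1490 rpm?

Angular momentum about the spin axis is conserved since the torque about it is zero.
I₂ = I₁ω₁ / ω₂ = (0.902)(409) / (1490) = 0.2476 kg·m².

I₂ ≈ 0.248 kg·m²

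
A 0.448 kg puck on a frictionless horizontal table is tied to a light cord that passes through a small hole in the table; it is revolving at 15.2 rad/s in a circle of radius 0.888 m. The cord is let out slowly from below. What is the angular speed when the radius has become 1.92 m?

No torque about the axis ⇒ m r₁² ω₁ = m r₂² ω₂.
ω₂ = ω₁ (r₁/r₂)² = (15.2)(0.888/1.92)² = 3.251 rad/s.

ω₂ ≈ 3.25 rad/s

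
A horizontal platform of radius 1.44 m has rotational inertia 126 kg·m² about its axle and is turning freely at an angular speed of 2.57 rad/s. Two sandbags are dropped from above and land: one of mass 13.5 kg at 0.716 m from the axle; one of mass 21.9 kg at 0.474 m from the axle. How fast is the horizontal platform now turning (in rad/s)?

ω_f ≈ 2.35 rad/s

No external torque acts about the axle; L_before = L_after.
Added inertia Σmr² = (13.5)(0.716)² + (21.9)(0.474)² = 11.84 kg·m²; I_f = 126.0 + 11.84 = 137.8 kg·m².
ω_f = I_p ω_i / I_f = (126.0)(2.57) / 137.8 = 2.349 rad/s.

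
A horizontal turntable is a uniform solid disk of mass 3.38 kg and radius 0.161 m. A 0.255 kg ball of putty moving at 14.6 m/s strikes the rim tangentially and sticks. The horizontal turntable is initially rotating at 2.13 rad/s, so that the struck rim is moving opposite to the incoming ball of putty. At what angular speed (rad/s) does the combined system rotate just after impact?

About the axle the impulsive forces during the collision are internal, so angular momentum about that axis is conserved.
I_p = ½(3.38)(0.161)² = 0.04381 kg·m². Taking the sense of the ball of putty's angular momentum as positive, L_{ball} = m v R = (0.255)(14.6)(0.161) = 0.5994 kg·m²/s.
L_i = −I_p ω_p + m v R = −(0.04381)(2.13) + 0.5994 = 0.5061 kg·m²/s.
After sticking, I_f = I_p + m R² = 0.04381 + (0.255)(0.161)² = 0.05042 kg·m².
ω_f = L_i / I_f = 0.5061 / 0.05042 = 10.04 rad/s.

|ω_f| ≈ 10.0 rad/s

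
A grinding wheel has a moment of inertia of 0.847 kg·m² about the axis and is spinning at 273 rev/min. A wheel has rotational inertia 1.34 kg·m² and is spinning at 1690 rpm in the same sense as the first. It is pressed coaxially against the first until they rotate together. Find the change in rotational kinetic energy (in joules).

ΔKE ≈ -5710 J

No external torque acts about the common axis, so total angular momentum is conserved.
Taking A's sense as positive: L = (0.8470)(273) + (1.340)(1690) = 2496 kg·m²·rpm.
Combined I = 0.8470 + 1.340 = 2.187 kg·m².
ω_f = L / I = 2496 / 2.187 = 1141 rpm.
KE_i = ½ΣIω² = 21330 J; KE_f = ½(2.187)(119.5)² = 15620 J.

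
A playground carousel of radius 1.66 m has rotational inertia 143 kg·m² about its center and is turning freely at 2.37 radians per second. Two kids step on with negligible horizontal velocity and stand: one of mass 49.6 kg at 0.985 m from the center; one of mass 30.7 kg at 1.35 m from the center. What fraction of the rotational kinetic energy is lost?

fraction ≈ 0.421

No external torque acts about the center; L_before = L_after.
Added inertia Σmr² = (49.6)(0.985)² + (30.7)(1.35)² = 104.1 kg·m²; I_f = 143.0 + 104.1 = 247.1 kg·m².
ω_f = I_p ω_i / I_f = (143.0)(2.37) / 247.1 = 1.372 rad/s.
KE_i = ½(143.0)(2.370 rad/s)² = 401.6 J; KE_f = ½(247.1)(1.372)² = 232.4 J.
Fraction lost = 0.4212.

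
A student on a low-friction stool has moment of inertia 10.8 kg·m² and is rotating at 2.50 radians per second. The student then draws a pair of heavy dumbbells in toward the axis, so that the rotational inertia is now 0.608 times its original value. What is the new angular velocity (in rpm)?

No external torque acts about the spin axis, so angular momentum is conserved.
I₂ = 0.608 × 10.8 = 6.566 kg·m².
ω₂ = I₁ω₁ / I₂ = (10.80)(2.50 rad/s) / (6.566) = 4.112 rad/s = 39.27 rpm.

ω₂ ≈ 39.3 rpm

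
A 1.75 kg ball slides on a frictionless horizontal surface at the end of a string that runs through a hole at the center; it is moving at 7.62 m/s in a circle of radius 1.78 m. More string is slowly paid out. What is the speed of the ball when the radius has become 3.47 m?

v₂ ≈ 3.91 m/s

The only horizontal force on the mass is along the cord (radial), so it exerts no torque about the hole and angular momentum m v r is conserved.
v₂ = v₁ r₁ / r₂ = (7.62)(1.78) / (3.47) = 3.909 m/s.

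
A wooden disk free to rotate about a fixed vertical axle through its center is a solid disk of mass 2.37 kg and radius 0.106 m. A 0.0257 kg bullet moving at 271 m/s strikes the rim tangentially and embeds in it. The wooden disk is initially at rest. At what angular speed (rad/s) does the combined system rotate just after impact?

|ω_f| ≈ 54.3 rad/s

The axle reaction passes through the axle and exerts no torque about it; angular momentum about the axle is conserved through the impact.
I_p = ½(2.37)(0.106)² = 0.01331 kg·m². Taking the sense of the bullet's angular momentum as positive, L_{bullet} = m v R = (0.0257)(271)(0.106) = 0.7383 kg·m²/s.
L_i = 0 + 0.7383 = 0.7383 kg·m²/s.
After sticking, I_f = I_p + m R² = 0.01331 + (0.0257)(0.106)² = 0.01360 kg·m².
ω_f = L_i / I_f = 0.7383 / 0.01360 = 54.27 rad/s.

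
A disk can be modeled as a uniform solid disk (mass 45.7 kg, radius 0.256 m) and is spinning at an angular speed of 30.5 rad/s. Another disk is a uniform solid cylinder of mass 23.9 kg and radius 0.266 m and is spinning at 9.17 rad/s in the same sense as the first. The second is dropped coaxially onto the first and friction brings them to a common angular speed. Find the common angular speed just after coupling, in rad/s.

|ω_f| ≈ 22.8 rad/s

No external torque acts about the common axis, so total angular momentum is conserved.
Moments of inertia: I_A = ½(45.7)(0.256)² = 1.497 kg·m²; I_B = ½(23.9)(0.266)² = 0.8455 kg·m².
Taking A's sense as positive: L = (1.497)(30.5) + (0.8455)(9.17) = 53.43 kg·m²·rad/s.
Combined I = 1.497 + 0.8455 = 2.343 kg·m².
ω_f = L / I = 53.43 / 2.343 = 22.80 rad/s.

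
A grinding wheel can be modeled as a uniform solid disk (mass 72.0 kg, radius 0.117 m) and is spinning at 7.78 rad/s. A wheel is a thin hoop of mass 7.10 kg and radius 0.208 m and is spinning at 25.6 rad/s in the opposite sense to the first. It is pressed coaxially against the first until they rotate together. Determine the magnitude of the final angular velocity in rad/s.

|ω_f| ≈ 5.04 rad/s

No external torque acts about the common axis, so total angular momentum is conserved.
Moments of inertia: I_A = ½(72.0)(0.117)² = 0.4928 kg·m²; I_B = (7.10)(0.208)² = 0.3072 kg·m².
Taking A's sense as positive: L = (0.4928)(7.78) − (0.3072)(25.6) = -4.030 kg·m²·rad/s.
Combined I = 0.4928 + 0.3072 = 0.8000 kg·m².
ω_f = L / I = -4.030 / 0.8000 = -5.037 rad/s.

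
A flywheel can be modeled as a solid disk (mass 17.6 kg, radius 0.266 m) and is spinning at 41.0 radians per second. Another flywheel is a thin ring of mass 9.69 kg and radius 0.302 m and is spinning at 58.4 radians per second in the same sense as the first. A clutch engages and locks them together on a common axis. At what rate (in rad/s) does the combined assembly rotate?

No external torque acts about the common axis, so total angular momentum is conserved.
Moments of inertia: I_A = ½(17.6)(0.266)² = 0.6227 kg·m²; I_B = (9.69)(0.302)² = 0.8838 kg·m².
Taking A's sense as positive: L = (0.6227)(41.0) + (0.8838)(58.4) = 77.14 kg·m²·rad/s.
Combined I = 0.6227 + 0.8838 = 1.506 kg·m².
ω_f = L / I = 77.14 / 1.506 = 51.21 rad/s.

|ω_f| ≈ 51.2 rad/s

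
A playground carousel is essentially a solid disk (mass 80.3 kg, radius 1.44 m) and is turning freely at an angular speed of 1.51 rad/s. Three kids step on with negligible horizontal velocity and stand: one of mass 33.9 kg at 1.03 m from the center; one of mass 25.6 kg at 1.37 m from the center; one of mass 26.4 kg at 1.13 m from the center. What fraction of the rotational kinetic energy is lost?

fraction ≈ 0.586

The added mass arrives with no angular momentum about the center, and any external torque about the center is negligible, so the system's angular momentum is conserved.
I_p = ½(80.3)(1.44)² = 83.26 kg·m².
Added inertia Σmr² = (33.9)(1.03)² + (25.6)(1.37)² + (26.4)(1.13)² = 117.7 kg·m²; I_f = 83.26 + 117.7 = 201.0 kg·m².
ω_f = I_p ω_i / I_f = (83.26)(1.51) / 201.0 = 0.6255 rad/s.
KE_i = ½(83.26)(1.510 rad/s)² = 94.91 J; KE_f = ½(201.0)(0.6255)² = 39.32 J.
Fraction lost = 0.5858.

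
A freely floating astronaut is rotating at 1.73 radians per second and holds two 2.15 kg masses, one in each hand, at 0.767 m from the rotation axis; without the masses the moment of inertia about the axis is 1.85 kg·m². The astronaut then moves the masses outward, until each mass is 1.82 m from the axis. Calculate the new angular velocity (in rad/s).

No external torque acts about the spin axis, so angular momentum is conserved.
I₁ = 1.85 + 2(2.15)(0.767)² = 4.380 kg·m²; I₂ = 1.85 + 2(2.15)(1.82)² = 16.09 kg·m².
ω₂ = I₁ω₁ / I₂ = (4.380)(1.73 rad/s) / (16.09) = 0.4708 rad/s.

ω₂ ≈ 0.471 rad/s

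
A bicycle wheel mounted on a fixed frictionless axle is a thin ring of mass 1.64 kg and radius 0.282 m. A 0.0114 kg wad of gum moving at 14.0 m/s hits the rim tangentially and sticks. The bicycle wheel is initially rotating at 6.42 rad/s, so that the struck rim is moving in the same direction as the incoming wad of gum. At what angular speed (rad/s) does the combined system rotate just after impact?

|ω_f| ≈ 6.72 rad/s

The axle reaction passes through the axle and exerts no torque about it; angular momentum about the axle is conserved through the impact.
I_p = (1.64)(0.282)² = 0.1304 kg·m². Taking the sense of the wad of gum's angular momentum as positive, L_{wad} = m v R = (0.0114)(14.0)(0.282) = 0.04501 kg·m²/s.
L_i = +I_p ω_p + m v R = +(0.1304)(6.42) + 0.04501 = 0.8823 kg·m²/s.
After sticking, I_f = I_p + m R² = 0.1304 + (0.0114)(0.282)² = 0.1313 kg·m².
ω_f = L_i / I_f = 0.8823 / 0.1313 = 6.718 rad/s.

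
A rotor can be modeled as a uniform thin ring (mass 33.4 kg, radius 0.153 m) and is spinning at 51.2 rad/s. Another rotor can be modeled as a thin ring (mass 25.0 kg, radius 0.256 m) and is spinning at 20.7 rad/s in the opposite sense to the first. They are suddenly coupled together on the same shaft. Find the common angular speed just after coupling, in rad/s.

|ω_f| ≈ 2.53 rad/s

The coupling torques are internal; angular momentum about the shared axis is conserved.
Moments of inertia: I_A = (33.4)(0.153)² = 0.7819 kg·m²; I_B = (25.0)(0.256)² = 1.638 kg·m².
Taking A's sense as positive: L = (0.7819)(51.2) − (1.638)(20.7) = 6.116 kg·m²·rad/s.
Combined I = 0.7819 + 1.638 = 2.420 kg·m².
ω_f = L / I = 6.116 / 2.420 = 2.527 rad/s.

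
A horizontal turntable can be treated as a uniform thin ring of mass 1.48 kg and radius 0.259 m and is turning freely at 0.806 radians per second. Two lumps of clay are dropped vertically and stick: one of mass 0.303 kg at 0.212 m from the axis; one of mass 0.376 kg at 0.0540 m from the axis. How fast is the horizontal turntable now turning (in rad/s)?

The added mass arrives with no angular momentum about the axis, and any external torque about the axis is negligible, so the system's angular momentum is conserved.
I_p = (1.48)(0.259)² = 0.09928 kg·m².
Added inertia Σmr² = (0.303)(0.212)² + (0.376)(0.0540)² = 0.01471 kg·m²; I_f = 0.09928 + 0.01471 = 0.1140 kg·m².
ω_f = I_p ω_i / I_f = (0.09928)(0.806) / 0.1140 = 0.7020 rad/s.

ω_f ≈ 0.702 rad/s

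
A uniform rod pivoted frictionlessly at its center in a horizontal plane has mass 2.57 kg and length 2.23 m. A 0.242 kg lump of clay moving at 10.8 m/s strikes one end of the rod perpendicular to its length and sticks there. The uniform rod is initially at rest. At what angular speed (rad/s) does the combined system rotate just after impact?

About the pivot the impulsive forces during the collision are internal, so angular momentum about that axis is conserved.
I_p = (1/12)(2.57)(2.23)² = 1.065 kg·m². Taking the sense of the lump of clay's angular momentum as positive, L_{lump} = m v R = (0.242)(10.8)(2.23/2) = 2.914 kg·m²/s.
L_i = 0 + 2.914 = 2.914 kg·m²/s.
After sticking, I_f = I_p + m R² = 1.065 + (0.242)(2.23/2)² = 1.366 kg·m².
ω_f = L_i / I_f = 2.914 / 1.366 = 2.134 rad/s.

|ω_f| ≈ 2.13 rad/s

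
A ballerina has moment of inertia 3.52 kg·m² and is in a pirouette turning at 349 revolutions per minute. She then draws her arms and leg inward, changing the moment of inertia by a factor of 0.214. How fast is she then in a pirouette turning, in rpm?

With no external torque about the axis, L is conserved: I₁ω₁ = I₂ω₂.
I₂ = 0.214 × 3.52 = 0.7533 kg·m².
ω₂ = I₁ω₁ / I₂ = (3.520)(349 rpm) / (0.7533) = 1631 rpm.

ω₂ ≈ 1630 rpm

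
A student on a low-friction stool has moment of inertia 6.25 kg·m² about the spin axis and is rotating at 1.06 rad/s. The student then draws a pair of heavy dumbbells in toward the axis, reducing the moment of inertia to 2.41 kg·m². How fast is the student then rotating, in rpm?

With no external torque about the axis, L is conserved: I₁ω₁ = I₂ω₂.
ω₂ = I₁ω₁ / I₂ = (6.250)(1.06 rad/s) / (2.410) = 2.749 rad/s = 26.25 rpm.

ω₂ ≈ 26.3 rpm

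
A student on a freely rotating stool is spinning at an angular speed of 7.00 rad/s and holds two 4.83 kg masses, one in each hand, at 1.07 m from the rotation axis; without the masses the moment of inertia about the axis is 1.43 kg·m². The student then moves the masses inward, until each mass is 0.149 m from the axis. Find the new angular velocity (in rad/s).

No external torque acts about the spin axis, so angular momentum is conserved.
I₁ = 1.43 + 2(4.83)(1.07)² = 12.49 kg·m²; I₂ = 1.43 + 2(4.83)(0.149)² = 1.644 kg·m².
ω₂ = I₁ω₁ / I₂ = (12.49)(7.00 rad/s) / (1.644) = 53.17 rad/s.

ω₂ ≈ 53.2 rad/s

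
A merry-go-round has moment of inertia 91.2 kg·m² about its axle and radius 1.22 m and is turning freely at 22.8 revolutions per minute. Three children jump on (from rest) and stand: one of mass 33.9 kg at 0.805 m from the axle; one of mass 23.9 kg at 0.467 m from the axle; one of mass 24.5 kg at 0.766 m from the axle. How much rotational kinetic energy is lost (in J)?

energy lost ≈ 81.4 J

The added mass arrives with no angular momentum about the axle, and any external torque about the axle is negligible, so the system's angular momentum is conserved.
Added inertia Σmr² = (33.9)(0.805)² + (23.9)(0.467)² + (24.5)(0.766)² = 41.56 kg·m²; I_f = 91.20 + 41.56 = 132.8 kg·m².
ω_f = I_p ω_i / I_f = (91.20)(22.8) / 132.8 = 15.66 rpm.
KE_i = ½(91.20)(2.388 rad/s)² = 260.0 J; KE_f = ½(132.8)(1.640)² = 178.6 J.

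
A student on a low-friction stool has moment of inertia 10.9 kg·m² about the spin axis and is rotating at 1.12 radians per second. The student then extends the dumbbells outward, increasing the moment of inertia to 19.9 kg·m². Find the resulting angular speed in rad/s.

ω₂ ≈ 0.613 rad/s

Angular momentum about the spin axis is conserved since the torque about it is zero.
ω₂ = I₁ω₁ / I₂ = (10.90)(1.12 rad/s) / (19.90) = 0.6135 rad/s.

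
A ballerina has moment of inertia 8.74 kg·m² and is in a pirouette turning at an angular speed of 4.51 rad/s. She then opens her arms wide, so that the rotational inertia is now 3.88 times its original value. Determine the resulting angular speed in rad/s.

No external torque acts about the spin axis, so angular momentum is conserved.
I₂ = 3.88 × 8.74 = 33.91 kg·m².
ω₂ = I₁ω₁ / I₂ = (8.740)(4.51 rad/s) / (33.91) = 1.162 rad/s.

ω₂ ≈ 1.16 rad/s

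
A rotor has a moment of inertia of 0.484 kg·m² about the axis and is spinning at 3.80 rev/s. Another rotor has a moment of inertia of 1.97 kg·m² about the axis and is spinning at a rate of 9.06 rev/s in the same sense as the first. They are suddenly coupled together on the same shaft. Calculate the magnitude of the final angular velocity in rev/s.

The coupling torques are internal; angular momentum about the shared axis is conserved.
Taking A's sense as positive: L = (0.4840)(3.80) + (1.970)(9.06) = 19.69 kg·m²·rev/s.
Combined I = 0.4840 + 1.970 = 2.454 kg·m².
ω_f = L / I = 19.69 / 2.454 = 8.023 rev/s.

|ω_f| ≈ 8.02 rev/s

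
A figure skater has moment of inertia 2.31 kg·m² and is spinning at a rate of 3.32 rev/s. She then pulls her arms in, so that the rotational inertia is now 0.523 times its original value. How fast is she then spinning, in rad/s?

Angular momentum about the spin axis is conserved since the torque about it is zero.
I₂ = 0.523 × 2.31 = 1.208 kg·m².
ω₂ = I₁ω₁ / I₂ = (2.310)(3.32 rev/s) / (1.208) = 6.348 rev/s = 39.89 rad/s.

ω₂ ≈ 39.9 rad/s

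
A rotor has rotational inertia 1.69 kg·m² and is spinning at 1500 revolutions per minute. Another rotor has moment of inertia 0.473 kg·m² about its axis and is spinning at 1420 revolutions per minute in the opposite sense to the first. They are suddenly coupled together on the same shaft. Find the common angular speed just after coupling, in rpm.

No external torque acts about the common axis, so total angular momentum is conserved.
Taking A's sense as positive: L = (1.690)(1500) − (0.4730)(1420) = 1863 kg·m²·rpm.
Combined I = 1.690 + 0.4730 = 2.163 kg·m².
ω_f = L / I = 1863 / 2.163 = 861.5 rpm.

|ω_f| ≈ 861 rpm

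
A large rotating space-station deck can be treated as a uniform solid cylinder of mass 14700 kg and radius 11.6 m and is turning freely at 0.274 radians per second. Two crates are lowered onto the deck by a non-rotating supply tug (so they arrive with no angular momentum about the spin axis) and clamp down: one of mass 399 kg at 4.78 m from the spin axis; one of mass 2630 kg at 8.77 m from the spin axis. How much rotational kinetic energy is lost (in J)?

energy lost ≈ 6540 J

The added mass arrives with no angular momentum about the spin axis, and any external torque about the spin axis is negligible, so the system's angular momentum is conserved.
I_p = ½(14700)(11.6)² = 9.890e+05 kg·m².
Added inertia Σmr² = (399)(4.78)² + (2630)(8.77)² = 2.114e+05 kg·m²; I_f = 9.890e+05 + 2.114e+05 = 1.200e+06 kg·m².
ω_f = I_p ω_i / I_f = (9.890e+05)(0.274) / 1.200e+06 = 0.2257 rad/s.
KE_i = ½(9.890e+05)(0.2740 rad/s)² = 37130 J; KE_f = ½(1.200e+06)(0.2257)² = 30590 J.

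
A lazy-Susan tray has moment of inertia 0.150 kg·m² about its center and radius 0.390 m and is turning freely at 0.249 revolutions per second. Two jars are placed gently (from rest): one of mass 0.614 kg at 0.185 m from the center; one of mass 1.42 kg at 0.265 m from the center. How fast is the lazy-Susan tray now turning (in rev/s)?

The added mass arrives with no angular momentum about the center, and any external torque about the center is negligible, so the system's angular momentum is conserved.
Added inertia Σmr² = (0.614)(0.185)² + (1.42)(0.265)² = 0.1207 kg·m²; I_f = 0.1500 + 0.1207 = 0.2707 kg·m².
ω_f = I_p ω_i / I_f = (0.1500)(0.249) / 0.2707 = 0.1380 rev/s.

ω_f ≈ 0.138 rev/s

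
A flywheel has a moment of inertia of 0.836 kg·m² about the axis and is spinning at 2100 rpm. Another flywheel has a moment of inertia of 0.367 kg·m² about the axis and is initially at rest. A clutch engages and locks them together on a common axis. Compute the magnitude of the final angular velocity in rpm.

The coupling torques are internal; angular momentum about the shared axis is conserved.
Taking A's sense as positive: L = (0.8360)(2100) = 1756 kg·m²·rpm.
Combined I = 0.8360 + 0.3670 = 1.203 kg·m².
ω_f = L / I = 1756 / 1.203 = 1459 rpm.

|ω_f| ≈ 1460 rpm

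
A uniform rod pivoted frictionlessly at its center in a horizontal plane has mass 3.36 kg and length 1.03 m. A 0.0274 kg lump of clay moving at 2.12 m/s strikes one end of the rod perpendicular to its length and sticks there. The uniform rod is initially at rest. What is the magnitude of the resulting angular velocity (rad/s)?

|ω_f| ≈ 0.0983 rad/s

About the pivot the impulsive forces during the collision are internal, so angular momentum about that axis is conserved.
I_p = (1/12)(3.36)(1.03)² = 0.2971 kg·m². Taking the sense of the lump of clay's angular momentum as positive, L_{lump} = m v R = (0.0274)(2.12)(1.03/2) = 0.02992 kg·m²/s.
L_i = 0 + 0.02992 = 0.02992 kg·m²/s.
After sticking, I_f = I_p + m R² = 0.2971 + (0.0274)(1.03/2)² = 0.3043 kg·m².
ω_f = L_i / I_f = 0.02992 / 0.3043 = 0.09830 rad/s.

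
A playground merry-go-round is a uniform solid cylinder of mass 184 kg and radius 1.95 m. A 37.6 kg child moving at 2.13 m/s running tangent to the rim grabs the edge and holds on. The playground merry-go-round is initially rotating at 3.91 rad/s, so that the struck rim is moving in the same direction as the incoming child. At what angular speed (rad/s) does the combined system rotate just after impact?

The axle reaction passes through the axle and exerts no torque about it; angular momentum about the axle is conserved through the impact.
I_p = ½(184)(1.95)² = 349.8 kg·m². Taking the sense of the child's angular momentum as positive, L_{child} = m v R = (37.6)(2.13)(1.95) = 156.2 kg·m²/s.
L_i = +I_p ω_p + m v R = +(349.8)(3.91) + 156.2 = 1524 kg·m²/s.
After sticking, I_f = I_p + m R² = 349.8 + (37.6)(1.95)² = 492.8 kg·m².
ω_f = L_i / I_f = 1524 / 492.8 = 3.093 rad/s.

|ω_f| ≈ 3.09 rad/s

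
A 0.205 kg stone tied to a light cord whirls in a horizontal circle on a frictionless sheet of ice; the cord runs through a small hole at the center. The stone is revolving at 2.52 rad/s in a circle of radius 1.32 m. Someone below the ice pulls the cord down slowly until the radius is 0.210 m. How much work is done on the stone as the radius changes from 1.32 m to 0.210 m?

No torque about the axis ⇒ m r₁² ω₁ = m r₂² ω₂.
ω₂ = ω₁ (r₁/r₂)² = (2.52)(1.32/0.210)² = 99.57 rad/s.
W = ΔKE = ½m(v₂² − v₁²) = 43.68 J.

W ≈ 43.7 J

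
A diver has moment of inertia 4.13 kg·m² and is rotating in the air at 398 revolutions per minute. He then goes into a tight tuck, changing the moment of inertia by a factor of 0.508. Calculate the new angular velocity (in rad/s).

ω₂ ≈ 82.0 rad/s

With no external torque about the axis, L is conserved: I₁ω₁ = I₂ω₂.
I₂ = 0.508 × 4.13 = 2.098 kg·m².
ω₂ = I₁ω₁ / I₂ = (4.130)(398 rpm) / (2.098) = 783.5 rpm = 82.04 rad/s.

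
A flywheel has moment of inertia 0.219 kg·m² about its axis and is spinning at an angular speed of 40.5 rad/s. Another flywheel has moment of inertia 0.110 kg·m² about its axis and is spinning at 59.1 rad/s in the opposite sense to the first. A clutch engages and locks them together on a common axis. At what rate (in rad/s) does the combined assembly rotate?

No external torque acts about the common axis, so total angular momentum is conserved.
Taking A's sense as positive: L = (0.2190)(40.5) − (0.1100)(59.1) = 2.369 kg·m²·rad/s.
Combined I = 0.2190 + 0.1100 = 0.3290 kg·m².
ω_f = L / I = 2.369 / 0.3290 = 7.199 rad/s.

|ω_f| ≈ 7.20 rad/s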